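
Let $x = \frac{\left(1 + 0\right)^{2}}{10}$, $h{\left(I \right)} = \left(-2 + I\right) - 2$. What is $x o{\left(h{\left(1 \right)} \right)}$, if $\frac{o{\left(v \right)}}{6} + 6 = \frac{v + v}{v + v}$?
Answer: $-3$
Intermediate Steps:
$h{\left(I \right)} = -4 + I$
$o{\left(v \right)} = -30$ ($o{\left(v \right)} = -36 + 6 \frac{v + v}{v + v} = -36 + 6 \frac{2 v}{2 v} = -36 + 6 \cdot 2 v \frac{1}{2 v} = -36 + 6 \cdot 1 = -36 + 6 = -30$)
$x = \frac{1}{10}$ ($x = 1^{2} \cdot \frac{1}{10} = 1 \cdot \frac{1}{10} = \frac{1}{10} \approx 0.1$)
$x o{\left(h{\left(1 \right)} \right)} = \frac{1}{10} \left(-30\right) = -3$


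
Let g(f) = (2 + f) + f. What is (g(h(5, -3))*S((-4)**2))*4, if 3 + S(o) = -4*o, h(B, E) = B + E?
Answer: -1608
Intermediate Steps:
g(f) = 2 + 2*f
S(o) = -3 - 4*o
(g(h(5, -3))*S((-4)**2))*4 = ((2 + 2*(5 - 3))*(-3 - 4*(-4)**2))*4 = ((2 + 2*2)*(-3 - 4*16))*4 = ((2 + 4)*(-3 - 64))*4 = (6*(-67))*4 = -402*4 = -1608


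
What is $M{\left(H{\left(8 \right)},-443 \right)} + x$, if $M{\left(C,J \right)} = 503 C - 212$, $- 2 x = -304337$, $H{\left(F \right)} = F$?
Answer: $\frac{311961}{2} \approx 1.5598 \cdot 10^{5}$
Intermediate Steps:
$x = \frac{304337}{2}$ ($x = \left(- \frac{1}{2}\right) \left(-304337\right) = \frac{304337}{2} \approx 1.5217 \cdot 10^{5}$)
$M{\left(C,J \right)} = -212 + 503 C$
$M{\left(H{\left(8 \right)},-443 \right)} + x = \left(-212 + 503 \cdot 8\right) + \frac{304337}{2} = \left(-212 + 4024\right) + \frac{304337}{2} = 3812 + \frac{304337}{2} = \frac{311961}{2}$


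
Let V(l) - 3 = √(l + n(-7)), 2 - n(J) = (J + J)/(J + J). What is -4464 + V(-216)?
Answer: -4461 + I*√215 ≈ -4461.0 + 14.663*I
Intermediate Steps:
n(J) = 1 (n(J) = 2 - (J + J)/(J + J) = 2 - 2*J/(2*J) = 2 - 2*J*1/(2*J) = 2 - 1*1 = 2 - 1 = 1)
V(l) = 3 + √(1 + l) (V(l) = 3 + √(l + 1) = 3 + √(1 + l))
-4464 + V(-216) = -4464 + (3 + √(1 - 216)) = -4464 + (3 + √(-215)) = -4464 + (3 + I*√215) = -4461 + I*√215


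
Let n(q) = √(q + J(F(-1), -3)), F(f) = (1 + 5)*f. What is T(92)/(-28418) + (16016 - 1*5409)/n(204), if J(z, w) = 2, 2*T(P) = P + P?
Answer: -46/14209 + 10607*√206/206 ≈ 739.02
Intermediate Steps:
T(P) = P (T(P) = (P + P)/2 = (2*P)/2 = P)
F(f) = 6*f
n(q) = √(2 + q) (n(q) = √(q + 2) = √(2 + q))
T(92)/(-28418) + (16016 - 1*5409)/n(204) = 92/(-28418) + (16016 - 1*5409)/(√(2 + 204)) = 92*(-1/28418) + (16016 - 5409)/(√206) = -46/14209 + 10607*(√206/206) = -46/14209 + 10607*√206/206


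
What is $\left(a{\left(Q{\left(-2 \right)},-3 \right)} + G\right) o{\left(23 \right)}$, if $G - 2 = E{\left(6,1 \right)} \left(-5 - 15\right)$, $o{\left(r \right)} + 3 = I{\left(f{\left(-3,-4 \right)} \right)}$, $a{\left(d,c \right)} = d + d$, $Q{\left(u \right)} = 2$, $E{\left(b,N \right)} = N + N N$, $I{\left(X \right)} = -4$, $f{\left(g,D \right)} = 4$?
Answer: $238$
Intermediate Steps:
$E{\left(b,N \right)} = N + N^{2}$
$a{\left(d,c \right)} = 2 d$
$o{\left(r \right)} = -7$ ($o{\left(r \right)} = -3 - 4 = -7$)
$G = -38$ ($G = 2 + 1 \left(1 + 1\right) \left(-5 - 15\right) = 2 + 1 \cdot 2 \left(-20\right) = 2 + 2 \left(-20\right) = 2 - 40 = -38$)
$\left(a{\left(Q{\left(-2 \right)},-3 \right)} + G\right) o{\left(23 \right)} = \left(2 \cdot 2 - 38\right) \left(-7\right) = \left(4 - 38\right) \left(-7\right) = \left(-34\right) \left(-7\right) = 238$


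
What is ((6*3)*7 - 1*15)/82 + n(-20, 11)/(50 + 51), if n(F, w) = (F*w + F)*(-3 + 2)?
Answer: 30891/8282 ≈ 3.7299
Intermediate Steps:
n(F, w) = -F - F*w (n(F, w) = (F + F*w)*(-1) = -F - F*w)
((6*3)*7 - 1*15)/82 + n(-20, 11)/(50 + 51) = ((6*3)*7 - 1*15)/82 + (-1*(-20)*(1 + 11))/(50 + 51) = (18*7 - 15)*(1/82) - 1*(-20)*12/101 = (126 - 15)*(1/82) + 240*(1/101) = 111*(1/82) + 240/101 = 111/82 + 240/101 = 30891/8282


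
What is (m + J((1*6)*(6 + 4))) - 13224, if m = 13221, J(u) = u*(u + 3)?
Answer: 3777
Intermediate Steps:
J(u) = u*(3 + u)
(m + J((1*6)*(6 + 4))) - 13224 = (13221 + ((1*6)*(6 + 4))*(3 + (1*6)*(6 + 4))) - 13224 = (13221 + (6*10)*(3 + 6*10)) - 13224 = (13221 + 60*(3 + 60)) - 13224 = (13221 + 60*63) - 13224 = (13221 + 3780) - 13224 = 17001 - 13224 = 3777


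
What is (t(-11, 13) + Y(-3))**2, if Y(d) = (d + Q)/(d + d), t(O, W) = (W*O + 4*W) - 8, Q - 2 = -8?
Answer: 38025/4 ≈ 9506.3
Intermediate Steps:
Q = -6 (Q = 2 - 8 = -6)
t(O, W) = -8 + 4*W + O*W (t(O, W) = (O*W + 4*W) - 8 = (4*W + O*W) - 8 = -8 + 4*W + O*W)
Y(d) = (-6 + d)/(2*d) (Y(d) = (d - 6)/(d + d) = (-6 + d)/((2*d)) = (-6 + d)*(1/(2*d)) = (-6 + d)/(2*d))
(t(-11, 13) + Y(-3))**2 = ((-8 + 4*13 - 11*13) + (1/2)*(-6 - 3)/(-3))**2 = ((-8 + 52 - 143) + (1/2)*(-1/3)*(-9))**2 = (-99 + 3/2)**2 = (-195/2)**2 = 38025/4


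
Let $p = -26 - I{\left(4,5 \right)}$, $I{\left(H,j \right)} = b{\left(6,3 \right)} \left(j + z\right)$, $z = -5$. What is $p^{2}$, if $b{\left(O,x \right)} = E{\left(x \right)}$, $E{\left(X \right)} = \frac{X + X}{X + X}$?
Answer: $676$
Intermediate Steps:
$E{\left(X \right)} = 1$ ($E{\left(X \right)} = \frac{2 X}{2 X} = 2 X \frac{1}{2 X} = 1$)
$b{\left(O,x \right)} = 1$
$I{\left(H,j \right)} = -5 + j$ ($I{\left(H,j \right)} = 1 \left(j - 5\right) = 1 \left(-5 + j\right) = -5 + j$)
$p = -26$ ($p = -26 - \left(-5 + 5\right) = -26 - 0 = -26 + 0 = -26$)
$p^{2} = \left(-26\right)^{2} = 676$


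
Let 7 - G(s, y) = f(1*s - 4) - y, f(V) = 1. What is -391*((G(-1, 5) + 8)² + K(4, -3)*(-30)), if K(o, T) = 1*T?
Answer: -176341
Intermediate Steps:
K(o, T) = T
G(s, y) = 6 + y (G(s, y) = 7 - (1 - y) = 7 + (-1 + y) = 6 + y)
-391*((G(-1, 5) + 8)² + K(4, -3)*(-30)) = -391*(((6 + 5) + 8)² - 3*(-30)) = -391*((11 + 8)² + 90) = -391*(19² + 90) = -391*(361 + 90) = -391*451 = -176341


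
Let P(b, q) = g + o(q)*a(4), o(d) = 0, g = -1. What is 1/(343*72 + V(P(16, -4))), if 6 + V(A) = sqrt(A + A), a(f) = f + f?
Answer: 12345/304798051 - I*sqrt(2)/609596102 ≈ 4.0502e-5 - 2.3199e-9*I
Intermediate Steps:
a(f) = 2*f
P(b, q) = -1 (P(b, q) = -1 + 0*(2*4) = -1 + 0*8 = -1 + 0 = -1)
V(A) = -6 + sqrt(2)*sqrt(A) (V(A) = -6 + sqrt(A + A) = -6 + sqrt(2*A) = -6 + sqrt(2)*sqrt(A))
1/(343*72 + V(P(16, -4))) = 1/(343*72 + (-6 + sqrt(2)*sqrt(-1))) = 1/(24696 + (-6 + sqrt(2)*I)) = 1/(24696 + (-6 + I*sqrt(2))) = 1/(24690 + I*sqrt(2))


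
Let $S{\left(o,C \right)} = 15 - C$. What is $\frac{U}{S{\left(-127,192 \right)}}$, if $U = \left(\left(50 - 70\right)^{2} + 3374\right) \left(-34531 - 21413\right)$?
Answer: $\frac{70377552}{59} \approx 1.1928 \cdot 10^{6}$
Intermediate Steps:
$U = -211132656$ ($U = \left(\left(-20\right)^{2} + 3374\right) \left(-34531 - 21413\right) = \left(400 + 3374\right) \left(-34531 - 21413\right) = 3774 \left(-55944\right) = -211132656$)
$\frac{U}{S{\left(-127,192 \right)}} = - \frac{211132656}{15 - 192} = - \frac{211132656}{-177} = \left(-211132656\right) \left(- \frac{1}{177}\right) = \frac{70377552}{59}$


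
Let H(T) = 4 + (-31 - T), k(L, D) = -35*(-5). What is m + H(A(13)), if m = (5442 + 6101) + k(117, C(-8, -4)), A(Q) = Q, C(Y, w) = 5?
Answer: 11678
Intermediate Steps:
k(L, D) = 175
H(T) = -27 - T
m = 11718 (m = (5442 + 6101) + 175 = 11543 + 175 = 11718)
m + H(A(13)) = 11718 + (-27 - 1*13) = 11718 + (-27 - 13) = 11718 - 40 = 11678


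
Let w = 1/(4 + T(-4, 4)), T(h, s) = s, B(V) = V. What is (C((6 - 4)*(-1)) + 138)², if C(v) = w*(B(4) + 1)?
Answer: 1229881/64 ≈ 19217.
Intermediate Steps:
w = ⅛ (w = 1/(4 + 4) = 1/8 = ⅛ ≈ 0.12500)
C(v) = 5/8 (C(v) = (4 + 1)/8 = (⅛)*5 = 5/8)
(C((6 - 4)*(-1)) + 138)² = (5/8 + 138)² = (1109/8)² = 1229881/64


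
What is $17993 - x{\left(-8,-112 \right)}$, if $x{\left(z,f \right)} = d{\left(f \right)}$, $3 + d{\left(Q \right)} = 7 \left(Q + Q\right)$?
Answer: $19564$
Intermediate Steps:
$d{\left(Q \right)} = -3 + 14 Q$ ($d{\left(Q \right)} = -3 + 7 \left(Q + Q\right) = -3 + 7 \cdot 2 Q = -3 + 14 Q$)
$x{\left(z,f \right)} = -3 + 14 f$
$17993 - x{\left(-8,-112 \right)} = 17993 - \left(-3 + 14 \left(-112\right)\right) = 17993 - \left(-3 - 1568\right) = 17993 - -1571 = 17993 + 1571 = 19564$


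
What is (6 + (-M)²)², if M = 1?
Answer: 49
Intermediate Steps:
(6 + (-M)²)² = (6 + (-1*1)²)² = (6 + (-1)²)² = (6 + 1)² = 7² = 49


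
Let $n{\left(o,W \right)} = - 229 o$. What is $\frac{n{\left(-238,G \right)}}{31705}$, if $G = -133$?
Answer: $\frac{3206}{1865} \approx 1.719$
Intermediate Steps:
$\frac{n{\left(-238,G \right)}}{31705} = \frac{\left(-229\right) \left(-238\right)}{31705} = 54502 \cdot \frac{1}{31705} = \frac{3206}{1865}$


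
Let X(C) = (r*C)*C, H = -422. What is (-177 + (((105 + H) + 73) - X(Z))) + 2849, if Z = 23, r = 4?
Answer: 312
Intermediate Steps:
X(C) = 4*C**2 (X(C) = (4*C)*C = 4*C**2)
(-177 + (((105 + H) + 73) - X(Z))) + 2849 = (-177 + (((105 - 422) + 73) - 4*23**2)) + 2849 = (-177 + ((-317 + 73) - 4*529)) + 2849 = (-177 + (-244 - 1*2116)) + 2849 = (-177 + (-244 - 2116)) + 2849 = (-177 - 2360) + 2849 = -2537 + 2849 = 312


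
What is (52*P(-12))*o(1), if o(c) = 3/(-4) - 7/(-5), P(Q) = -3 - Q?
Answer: 1521/5 ≈ 304.20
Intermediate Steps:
o(c) = 13/20 (o(c) = 3*(-¼) - 7*(-⅕) = -¾ + 7/5 = 13/20)
(52*P(-12))*o(1) = (52*(-3 - 1*(-12)))*(13/20) = (52*(-3 + 12))*(13/20) = (52*9)*(13/20) = 468*(13/20) = 1521/5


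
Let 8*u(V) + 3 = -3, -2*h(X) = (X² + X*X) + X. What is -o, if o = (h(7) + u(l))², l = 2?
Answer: -45369/16 ≈ -2835.6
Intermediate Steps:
h(X) = -X² - X/2 (h(X) = -((X² + X*X) + X)/2 = -((X² + X²) + X)/2 = -(2*X² + X)/2 = -(X + 2*X²)/2 = -X² - X/2)
u(V) = -¾ (u(V) = -3/8 + (⅛)*(-3) = -3/8 - 3/8 = -¾)
o = 45369/16 (o = (-1*7*(½ + 7) - ¾)² = (-1*7*15/2 - ¾)² = (-105/2 - ¾)² = (-213/4)² = 45369/16 ≈ 2835.6)
-o = -1*45369/16 = -45369/16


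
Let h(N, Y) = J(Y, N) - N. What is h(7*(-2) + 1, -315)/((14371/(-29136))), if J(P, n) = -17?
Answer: 116544/14371 ≈ 8.1097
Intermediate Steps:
h(N, Y) = -17 - N
h(7*(-2) + 1, -315)/((14371/(-29136))) = (-17 - (7*(-2) + 1))/((14371/(-29136))) = (-17 - (-14 + 1))/((14371*(-1/29136))) = (-17 - 1*(-13))/(-14371/29136) = (-17 + 13)*(-29136/14371) = -4*(-29136/14371) = 116544/14371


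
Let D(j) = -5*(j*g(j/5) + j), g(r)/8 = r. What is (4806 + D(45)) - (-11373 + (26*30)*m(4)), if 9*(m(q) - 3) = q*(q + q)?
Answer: -16078/3 ≈ -5359.3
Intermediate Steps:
m(q) = 3 + 2*q**2/9 (m(q) = 3 + (q*(q + q))/9 = 3 + (q*(2*q))/9 = 3 + (2*q**2)/9 = 3 + 2*q**2/9)
g(r) = 8*r
D(j) = -8*j**2 - 5*j (D(j) = -5*(j*(8*(j/5)) + j) = -5*(j*(8*j/5) + j) = -5*(8*j**2/5 + j) = -5*(j + 8*j**2/5) = -8*j**2 - 5*j)
(4806 + D(45)) - (-11373 + (26*30)*m(4)) = (4806 - 1*45*(5 + 8*45)) - (-11373 + (26*30)*(3 + (2/9)*4**2)) = (4806 - 1*45*(5 + 360)) - (-11373 + 780*(3 + (2/9)*16)) = (4806 - 1*45*365) - (-11373 + 780*(3 + 32/9)) = (4806 - 16425) - (-11373 + 780*(59/9)) = -11619 - (-11373 + 15340/3) = -11619 - 1*(-18779/3) = -11619 + 18779/3 = -16078/3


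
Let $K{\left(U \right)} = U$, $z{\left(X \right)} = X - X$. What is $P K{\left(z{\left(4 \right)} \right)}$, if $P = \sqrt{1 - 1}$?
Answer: $0$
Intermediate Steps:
$z{\left(X \right)} = 0$
$P = 0$ ($P = \sqrt{0} = 0$)
$P K{\left(z{\left(4 \right)} \right)} = 0 \cdot 0 = 0$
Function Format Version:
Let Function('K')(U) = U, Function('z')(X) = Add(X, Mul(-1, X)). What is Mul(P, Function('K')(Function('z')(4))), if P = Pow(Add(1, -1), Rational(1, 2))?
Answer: 0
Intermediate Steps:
Function('z')(X) = 0
P = 0 (P = Pow(0, Rational(1, 2)) = 0)
Mul(P, Function('K')(Function('z')(4))) = Mul(0, 0) = 0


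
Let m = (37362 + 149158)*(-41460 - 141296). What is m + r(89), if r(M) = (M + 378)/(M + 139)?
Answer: -7771983998893/228 ≈ -3.4088e+10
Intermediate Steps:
r(M) = (378 + M)/(139 + M)
m = -34087649120 (m = 186520*(-182756) = -34087649120)
m + r(89) = -34087649120 + (378 + 89)/(139 + 89) = -34087649120 + 467/228 = -7771983998893/228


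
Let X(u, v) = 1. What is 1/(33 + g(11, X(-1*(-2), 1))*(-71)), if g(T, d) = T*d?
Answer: -1/748 ≈ -0.0013369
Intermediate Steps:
1/(33 + g(11, X(-1*(-2), 1))*(-71)) = 1/(33 + (11*1)*(-71)) = 1/(33 + 11*(-71)) = 1/(33 - 781) = 1/(-748) = -1/748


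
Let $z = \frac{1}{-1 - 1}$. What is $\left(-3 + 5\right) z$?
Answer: $-1$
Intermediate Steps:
$z = - \frac{1}{2}$ ($z = \frac{1}{-2} = - \frac{1}{2} \approx -0.5$)
$\left(-3 + 5\right) z = \left(-3 + 5\right) \left(- \frac{1}{2}\right) = 2 \left(- \frac{1}{2}\right) = -1$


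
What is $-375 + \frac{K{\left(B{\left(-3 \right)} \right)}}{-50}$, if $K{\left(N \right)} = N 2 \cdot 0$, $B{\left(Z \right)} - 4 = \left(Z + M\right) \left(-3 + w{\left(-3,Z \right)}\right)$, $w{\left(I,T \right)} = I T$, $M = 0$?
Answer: $-375$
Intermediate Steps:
$B{\left(Z \right)} = 4 + Z \left(-3 - 3 Z\right)$ ($B{\left(Z \right)} = 4 + \left(Z + 0\right) \left(-3 - 3 Z\right) = 4 + Z \left(-3 - 3 Z\right)$)
$K{\left(N \right)} = 0$ ($K{\left(N \right)} = 2 N 0 = 0$)
$-375 + \frac{K{\left(B{\left(-3 \right)} \right)}}{-50} = -375 + \frac{0}{-50} = -375 + 0 \left(- \frac{1}{50}\right) = -375 + 0 = -375$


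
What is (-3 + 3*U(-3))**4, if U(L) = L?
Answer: 20736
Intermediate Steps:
(-3 + 3*U(-3))**4 = (-3 + 3*(-3))**4 = (-3 - 9)**4 = (-12)**4 = 20736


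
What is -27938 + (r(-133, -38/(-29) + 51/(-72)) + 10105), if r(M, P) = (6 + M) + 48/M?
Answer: -2388728/133 ≈ -17960.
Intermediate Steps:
r(M, P) = 6 + M + 48/M
-27938 + (r(-133, -38/(-29) + 51/(-72)) + 10105) = -27938 + ((6 - 133 + 48/(-133)) + 10105) = -27938 + ((6 - 133 + 48*(-1/133)) + 10105) = -27938 + ((6 - 133 - 48/133) + 10105) = -27938 + (-16939/133 + 10105) = -27938 + 1327026/133 = -2388728/133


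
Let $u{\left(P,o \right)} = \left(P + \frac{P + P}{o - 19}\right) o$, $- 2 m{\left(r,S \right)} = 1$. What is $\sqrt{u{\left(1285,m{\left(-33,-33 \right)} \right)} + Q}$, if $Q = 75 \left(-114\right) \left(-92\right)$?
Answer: $\frac{5 \sqrt{191286654}}{78} \approx 886.58$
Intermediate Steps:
$m{\left(r,S \right)} = - \frac{1}{2}$ ($m{\left(r,S \right)} = \left(- \frac{1}{2}\right) 1 = - \frac{1}{2}$)
$u{\left(P,o \right)} = o \left(P + \frac{2 P}{-19 + o}\right)$ ($u{\left(P,o \right)} = \left(P + \frac{2 P}{-19 + o}\right) o = o \left(P + \frac{2 P}{-19 + o}\right)$)
$Q = 786600$ ($Q = \left(-8550\right) \left(-92\right) = 786600$)
$\sqrt{u{\left(1285,m{\left(-33,-33 \right)} \right)} + Q} = \sqrt{1285 \left(- \frac{1}{2}\right) \frac{1}{-19 - \frac{1}{2}} \left(-17 - \frac{1}{2}\right) + 786600} = \sqrt{1285 \left(- \frac{1}{2}\right) \frac{1}{- \frac{39}{2}} \left(- \frac{35}{2}\right) + 786600} = \sqrt{1285 \left(- \frac{1}{2}\right) \left(- \frac{2}{39}\right) \left(- \frac{35}{2}\right) + 786600} = \sqrt{- \frac{44975}{78} + 786600} = \sqrt{\frac{61309825}{78}} = \frac{5 \sqrt{191286654}}{78}$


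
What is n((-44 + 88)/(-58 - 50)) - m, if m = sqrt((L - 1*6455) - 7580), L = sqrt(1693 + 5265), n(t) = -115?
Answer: -115 - I*sqrt(14035 - 7*sqrt(142)) ≈ -115.0 - 118.12*I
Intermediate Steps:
L = 7*sqrt(142) (L = sqrt(6958) = 7*sqrt(142) ≈ 83.415)
m = sqrt(-14035 + 7*sqrt(142)) (m = sqrt((7*sqrt(142) - 1*6455) - 7580) = sqrt((7*sqrt(142) - 6455) - 7580) = sqrt((-6455 + 7*sqrt(142)) - 7580) = sqrt(-14035 + 7*sqrt(142)) ≈ 118.12*I)
n((-44 + 88)/(-58 - 50)) - m = -115 - sqrt(-14035 + 7*sqrt(142))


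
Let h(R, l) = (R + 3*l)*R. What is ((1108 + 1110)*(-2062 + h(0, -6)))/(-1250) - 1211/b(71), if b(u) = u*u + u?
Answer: 11689150021/3195000 ≈ 3658.6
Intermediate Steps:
b(u) = u + u² (b(u) = u² + u = u + u²)
h(R, l) = R*(R + 3*l)
((1108 + 1110)*(-2062 + h(0, -6)))/(-1250) - 1211/b(71) = ((1108 + 1110)*(-2062 + 0*(0 + 3*(-6))))/(-1250) - 1211*1/(71*(1 + 71)) = (2218*(-2062 + 0*(0 - 18)))*(-1/1250) - 1211/(71*72) = (2218*(-2062 + 0*(-18)))*(-1/1250) - 1211/5112 = (2218*(-2062 + 0))*(-1/1250) - 1211*1/5112 = (2218*(-2062))*(-1/1250) - 1211/5112 = -4573516*(-1/1250) - 1211/5112 = 2286758/625 - 1211/5112 = 11689150021/3195000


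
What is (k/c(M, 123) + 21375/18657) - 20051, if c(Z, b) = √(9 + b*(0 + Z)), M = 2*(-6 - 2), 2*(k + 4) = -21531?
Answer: -41563348/2073 + 21539*I*√1959/3918 ≈ -20050.0 + 243.32*I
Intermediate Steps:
k = -21539/2 (k = -4 + (½)*(-21531) = -4 - 21531/2 = -21539/2 ≈ -10770.)
M = -16 (M = 2*(-8) = -16)
c(Z, b) = √(9 + Z*b) (c(Z, b) = √(9 + b*Z) = √(9 + Z*b))
(k/c(M, 123) + 21375/18657) - 20051 = (-21539/(2*√(9 - 16*123)) + 21375/18657) - 20051 = (-21539/(2*√(9 - 1968)) + 21375*(1/18657)) - 20051 = (-21539*(-I*√1959/1959)/2 + 2375/2073) - 20051 = (-(-21539)*I*√1959/3918 + 2375/2073) - 20051 = (21539*I*√1959/3918 + 2375/2073) - 20051 = (2375/2073 + 21539*I*√1959/3918) - 20051 = -41563348/2073 + 21539*I*√1959/3918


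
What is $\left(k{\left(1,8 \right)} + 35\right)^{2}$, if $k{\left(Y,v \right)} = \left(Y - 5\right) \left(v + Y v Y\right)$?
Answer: $841$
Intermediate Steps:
$k{\left(Y,v \right)} = \left(-5 + Y\right) \left(v + v Y^{2}\right)$
$\left(k{\left(1,8 \right)} + 35\right)^{2} = \left(8 \left(-5 + 1 + 1^{3} - 5 \cdot 1^{2}\right) + 35\right)^{2} = \left(8 \left(-5 + 1 + 1 - 5\right) + 35\right)^{2} = \left(8 \left(-8\right) + 35\right)^{2} = \left(-64 + 35\right)^{2} = \left(-29\right)^{2} = 841$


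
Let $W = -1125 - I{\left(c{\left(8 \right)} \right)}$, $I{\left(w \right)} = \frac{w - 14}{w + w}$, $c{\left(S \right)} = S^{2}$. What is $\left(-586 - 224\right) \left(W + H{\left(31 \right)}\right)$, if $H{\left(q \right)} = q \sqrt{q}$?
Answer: $\frac{29170125}{32} - 25110 \sqrt{31} \approx 7.7176 \cdot 10^{5}$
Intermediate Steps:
$H{\left(q \right)} = q^{\frac{3}{2}}$
$I{\left(w \right)} = \frac{-14 + w}{2 w}$
$W = - \frac{72025}{64}$ ($W = -1125 - \frac{-14 + 8^{2}}{2 \cdot 8^{2}} = -1125 - \frac{-14 + 64}{2 \cdot 64} = -1125 - \frac{1}{2} \cdot \frac{1}{64} \cdot 50 = -1125 - \frac{25}{64} = - \frac{72025}{64} \approx -1125.4$)
$\left(-586 - 224\right) \left(W + H{\left(31 \right)}\right) = \left(-586 - 224\right) \left(- \frac{72025}{64} + 31^{\frac{3}{2}}\right) = - 810 \left(- \frac{72025}{64} + 31 \sqrt{31}\right) = \frac{29170125}{32} - 25110 \sqrt{31}$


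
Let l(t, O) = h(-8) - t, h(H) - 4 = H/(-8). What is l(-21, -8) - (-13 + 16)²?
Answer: 17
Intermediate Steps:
h(H) = 4 - H/8 (h(H) = 4 + H/(-8) = 4 + H*(-⅛) = 4 - H/8)
l(t, O) = 5 - t (l(t, O) = (4 - ⅛*(-8)) - t = (4 + 1) - t = 5 - t)
l(-21, -8) - (-13 + 16)² = (5 - 1*(-21)) - (-13 + 16)² = (5 + 21) - 1*3² = 26 - 1*9 = 26 - 9 = 17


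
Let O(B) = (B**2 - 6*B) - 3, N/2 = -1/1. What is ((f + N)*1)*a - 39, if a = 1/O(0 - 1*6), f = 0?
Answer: -2693/69 ≈ -39.029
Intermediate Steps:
N = -2 (N = 2*(-1/1) = 2*(-1*1) = 2*(-1) = -2)
O(B) = -3 + B**2 - 6*B
a = 1/69 (a = 1/(-3 + (0 - 1*6)**2 - 6*(0 - 1*6)) = 1/(-3 + (0 - 6)**2 - 6*(0 - 6)) = 1/(-3 + (-6)**2 - 6*(-6)) = 1/(-3 + 36 + 36) = 1/69 ≈ 0.014493)
((f + N)*1)*a - 39 = ((0 - 2)*1)*(1/69) - 39 = -2*1*(1/69) - 39 = -2*1/69 - 39 = -2/69 - 39 = -2693/69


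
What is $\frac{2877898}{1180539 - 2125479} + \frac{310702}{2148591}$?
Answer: $- \frac{327212832991}{112793865530} \approx -2.901$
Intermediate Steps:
$\frac{2877898}{1180539 - 2125479} + \frac{310702}{2148591} = \frac{2877898}{-944940} + 310702 \cdot \frac{1}{2148591} = 2877898 \left(- \frac{1}{944940}\right) + \frac{310702}{2148591} = - \frac{1438949}{472470} + \frac{310702}{2148591} = - \frac{327212832991}{112793865530}$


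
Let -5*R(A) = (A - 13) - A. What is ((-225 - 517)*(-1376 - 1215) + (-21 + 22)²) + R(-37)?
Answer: 9612628/5 ≈ 1.9225e+6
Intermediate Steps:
R(A) = 13/5 (R(A) = -((A - 13) - A)/5 = -((-13 + A) - A)/5 = -⅕*(-13) = 13/5)
((-225 - 517)*(-1376 - 1215) + (-21 + 22)²) + R(-37) = ((-225 - 517)*(-1376 - 1215) + (-21 + 22)²) + 13/5 = (-742*(-2591) + 1²) + 13/5 = (1922522 + 1) + 13/5 = 1922523 + 13/5 = 9612628/5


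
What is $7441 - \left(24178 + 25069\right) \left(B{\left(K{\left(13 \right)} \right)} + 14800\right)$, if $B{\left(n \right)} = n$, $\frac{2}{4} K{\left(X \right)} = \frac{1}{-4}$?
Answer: $- \frac{1457647071}{2} \approx -7.2882 \cdot 10^{8}$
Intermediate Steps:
$K{\left(X \right)} = - \frac{1}{2}$ ($K{\left(X \right)} = \frac{2}{-4} = 2 \left(- \frac{1}{4}\right) = - \frac{1}{2}$)
$7441 - \left(24178 + 25069\right) \left(B{\left(K{\left(13 \right)} \right)} + 14800\right) = 7441 - \left(24178 + 25069\right) \left(- \frac{1}{2} + 14800\right) = 7441 - 49247 \cdot \frac{29599}{2} = 7441 - \frac{1457661953}{2} = - \frac{1457647071}{2}$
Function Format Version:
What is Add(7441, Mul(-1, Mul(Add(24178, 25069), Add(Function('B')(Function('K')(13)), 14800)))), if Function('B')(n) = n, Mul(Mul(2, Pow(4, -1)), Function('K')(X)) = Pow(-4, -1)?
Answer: Rational(-1457647071, 2) ≈ -7.2882e+8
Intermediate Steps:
Function('K')(X) = Rational(-1, 2) (Function('K')(X) = Mul(2, Pow(-4, -1)) = Mul(2, Rational(-1, 4)) = Rational(-1, 2))
Add(7441, Mul(-1, Mul(Add(24178, 25069), Add(Function('B')(Function('K')(13)), 14800)))) = Add(7441, Mul(-1, Mul(Add(24178, 25069), Add(Rational(-1, 2), 14800)))) = Add(7441, Mul(-1, Mul(49247, Rational(29599, 2)))) = Add(7441, Mul(-1, Rational(1457661953, 2))) = Add(7441, Rational(-1457661953, 2)) = Rational(-1457647071, 2)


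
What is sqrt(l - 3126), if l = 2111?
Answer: I*sqrt(1015) ≈ 31.859*I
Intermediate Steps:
sqrt(l - 3126) = sqrt(2111 - 3126) = sqrt(-1015) = I*sqrt(1015)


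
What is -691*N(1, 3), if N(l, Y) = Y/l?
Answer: -2073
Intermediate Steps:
-691*N(1, 3) = -2073/1 = -2073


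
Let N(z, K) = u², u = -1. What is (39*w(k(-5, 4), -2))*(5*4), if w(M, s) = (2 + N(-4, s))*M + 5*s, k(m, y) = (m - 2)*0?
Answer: -7800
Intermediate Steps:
k(m, y) = 0 (k(m, y) = (-2 + m)*0 = 0)
N(z, K) = 1 (N(z, K) = (-1)² = 1)
w(M, s) = 3*M + 5*s (w(M, s) = (2 + 1)*M + 5*s = 3*M + 5*s)
(39*w(k(-5, 4), -2))*(5*4) = (39*(3*0 + 5*(-2)))*(5*4) = (39*(0 - 10))*20 = (39*(-10))*20 = -390*20 = -7800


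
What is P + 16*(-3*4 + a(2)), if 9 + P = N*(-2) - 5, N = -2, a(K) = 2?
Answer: -170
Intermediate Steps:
P = -10 (P = -9 + (-2*(-2) - 5) = -9 + (4 - 5) = -9 - 1 = -10)
P + 16*(-3*4 + a(2)) = -10 + 16*(-3*4 + 2) = -10 + 16*(-12 + 2) = -10 + 16*(-10) = -10 - 160 = -170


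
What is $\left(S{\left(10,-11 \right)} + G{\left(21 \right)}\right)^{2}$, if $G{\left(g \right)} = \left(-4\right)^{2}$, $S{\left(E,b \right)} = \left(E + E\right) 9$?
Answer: $38416$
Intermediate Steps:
$S{\left(E,b \right)} = 18 E$ ($S{\left(E,b \right)} = 2 E 9 = 18 E$)
$G{\left(g \right)} = 16$
$\left(S{\left(10,-11 \right)} + G{\left(21 \right)}\right)^{2} = \left(18 \cdot 10 + 16\right)^{2} = \left(180 + 16\right)^{2} = 196^{2} = 38416$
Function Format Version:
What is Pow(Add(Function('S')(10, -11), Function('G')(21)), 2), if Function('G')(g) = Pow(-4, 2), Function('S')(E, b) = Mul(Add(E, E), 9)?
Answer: 38416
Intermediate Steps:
Function('S')(E, b) = Mul(18, E) (Function('S')(E, b) = Mul(Mul(2, E), 9) = Mul(18, E))
Function('G')(g) = 16
Pow(Add(Function('S')(10, -11), Function('G')(21)), 2) = Pow(Add(Mul(18, 10), 16), 2) = Pow(Add(180, 16), 2) = Pow(196, 2) = 38416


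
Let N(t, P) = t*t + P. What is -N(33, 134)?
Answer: -1223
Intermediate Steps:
N(t, P) = P + t² (N(t, P) = t² + P = P + t²)
-N(33, 134) = -(134 + 33²) = -(134 + 1089) = -1*1223 = -1223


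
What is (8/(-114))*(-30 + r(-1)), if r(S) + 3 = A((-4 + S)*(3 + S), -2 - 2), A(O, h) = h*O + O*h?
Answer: -188/57 ≈ -3.2982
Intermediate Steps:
A(O, h) = 2*O*h (A(O, h) = O*h + O*h = 2*O*h)
r(S) = -3 - 8*(-4 + S)*(3 + S) (r(S) = -3 + 2*((-4 + S)*(3 + S))*(-2 - 2) = -3 + 2*((-4 + S)*(3 + S))*(-4) = -3 - 8*(-4 + S)*(3 + S))
(8/(-114))*(-30 + r(-1)) = (8/(-114))*(-30 + (93 - 8*(-1)² + 8*(-1))) = (8*(-1/114))*(-30 + (93 - 8*1 - 8)) = -4*(-30 + (93 - 8 - 8))/57 = -4*(-30 + 77)/57 = -4/57*47 = -188/57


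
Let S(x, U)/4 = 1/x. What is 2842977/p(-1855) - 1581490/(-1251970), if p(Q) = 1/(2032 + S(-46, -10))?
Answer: 16634135039749673/2879531 ≈ 5.7767e+9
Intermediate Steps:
S(x, U) = 4/x
p(Q) = 23/46734 (p(Q) = 1/(2032 + 4/(-46)) = 1/(2032 + 4*(-1/46)) = 1/(2032 - 2/23) = 1/(46734/23) = 23/46734)
2842977/p(-1855) - 1581490/(-1251970) = 2842977/(23/46734) - 1581490/(-1251970) = 2842977*(46734/23) - 1581490*(-1/1251970) = 132863687118/23 + 158149/125197 = 16634135039749673/2879531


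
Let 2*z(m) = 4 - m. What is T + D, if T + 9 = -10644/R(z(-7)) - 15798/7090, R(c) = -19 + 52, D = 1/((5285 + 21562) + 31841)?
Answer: -763853859757/2288538560 ≈ -333.77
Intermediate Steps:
z(m) = 2 - m/2 (z(m) = (4 - m)/2 = 2 - m/2)
D = 1/58688 (D = 1/(26847 + 31841) = 1/58688 ≈ 1.7039e-5)
R(c) = 33
T = -13015504/38995 (T = -9 + (-10644/33 - 15798/7090) = -9 + (-10644*1/33 - 15798*1/7090) = -9 + (-3548/11 - 7899/3545) = -9 - 12664549/38995 = -13015504/38995 ≈ -333.77)
T + D = -13015504/38995 + 1/58688 = -763853859757/2288538560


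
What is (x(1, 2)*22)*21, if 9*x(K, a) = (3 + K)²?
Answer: 2464/3 ≈ 821.33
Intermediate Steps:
x(K, a) = (3 + K)²/9
(x(1, 2)*22)*21 = (((3 + 1)²/9)*22)*21 = (((⅑)*4²)*22)*21 = (((⅑)*16)*22)*21 = ((16/9)*22)*21 = (352/9)*21 = 2464/3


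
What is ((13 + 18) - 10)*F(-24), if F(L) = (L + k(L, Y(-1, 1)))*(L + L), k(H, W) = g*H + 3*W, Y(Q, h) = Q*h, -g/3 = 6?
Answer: -408240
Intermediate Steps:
g = -18 (g = -3*6 = -18)
k(H, W) = -18*H + 3*W
F(L) = 2*L*(-3 - 17*L) (F(L) = (L + (-18*L + 3*(-1*1)))*(L + L) = (L + (-18*L + 3*(-1)))*(2*L) = (L + (-18*L - 3))*(2*L) = (L + (-3 - 18*L))*(2*L) = (-3 - 17*L)*(2*L) = 2*L*(-3 - 17*L))
((13 + 18) - 10)*F(-24) = ((13 + 18) - 10)*(2*(-24)*(-3 - 17*(-24))) = (31 - 10)*(2*(-24)*(-3 + 408)) = 21*(2*(-24)*405) = 21*(-19440) = -408240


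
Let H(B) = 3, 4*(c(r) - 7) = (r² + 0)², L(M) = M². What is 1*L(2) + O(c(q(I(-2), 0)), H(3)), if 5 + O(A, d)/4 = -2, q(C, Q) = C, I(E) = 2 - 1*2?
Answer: -24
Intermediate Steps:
I(E) = 0 (I(E) = 2 - 2 = 0)
c(r) = 7 + r⁴/4 (c(r) = 7 + (r² + 0)²/4 = 7 + (r²)²/4 = 7 + r⁴/4)
O(A, d) = -28 (O(A, d) = -20 + 4*(-2) = -20 - 8 = -28)
1*L(2) + O(c(q(I(-2), 0)), H(3)) = 1*2² - 28 = 1*4 - 28 = 4 - 28 = -24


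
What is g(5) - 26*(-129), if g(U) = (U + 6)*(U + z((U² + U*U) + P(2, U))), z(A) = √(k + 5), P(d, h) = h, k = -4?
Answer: 3420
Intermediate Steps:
z(A) = 1 (z(A) = √(-4 + 5) = √1 = 1)
g(U) = (1 + U)*(6 + U) (g(U) = (U + 6)*(U + 1) = (6 + U)*(1 + U) = (1 + U)*(6 + U))
g(5) - 26*(-129) = (6 + 5² + 7*5) - 26*(-129) = (6 + 25 + 35) + 3354 = 66 + 3354 = 3420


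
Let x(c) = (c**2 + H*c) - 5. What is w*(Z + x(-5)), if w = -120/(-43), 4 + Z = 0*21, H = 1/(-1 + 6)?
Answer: 1800/43 ≈ 41.860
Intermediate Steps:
H = 1/5 ≈ 0.20000
Z = -4 (Z = -4 + 0*21 = -4 + 0 = -4)
x(c) = -5 + c**2 + c/5 (x(c) = (c**2 + c/5) - 5 = -5 + c**2 + c/5)
w = 120/43 (w = -120*(-1/43) = 120/43 ≈ 2.7907)
w*(Z + x(-5)) = 120*(-4 + (-5 + (-5)**2 + (1/5)*(-5)))/43 = 120*(-4 + (-5 + 25 - 1))/43 = 120*(-4 + 19)/43 = (120/43)*15 = 1800/43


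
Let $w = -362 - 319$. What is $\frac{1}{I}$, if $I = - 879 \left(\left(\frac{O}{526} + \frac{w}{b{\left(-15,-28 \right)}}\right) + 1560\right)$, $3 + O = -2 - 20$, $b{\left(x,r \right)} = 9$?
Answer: $- \frac{526}{686265479} \approx -7.6647 \cdot 10^{-7}$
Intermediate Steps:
$w = -681$
$O = -25$ ($O = -3 - 22 = -25$)
$I = - \frac{686265479}{526}$ ($I = - 879 \left(\left(- \frac{25}{526} - \frac{681}{9}\right) + 1560\right) = - 879 \left(\left(\left(-25\right) \frac{1}{526} - \frac{227}{3}\right) + 1560\right) = - 879 \left(\left(- \frac{25}{526} - \frac{227}{3}\right) + 1560\right) = - 879 \left(- \frac{119477}{1578} + 1560\right) = \left(-879\right) \frac{2342203}{1578} = - \frac{686265479}{526} \approx -1.3047 \cdot 10^{6}$)
$\frac{1}{I} = \frac{1}{- \frac{686265479}{526}} = - \frac{526}{686265479}$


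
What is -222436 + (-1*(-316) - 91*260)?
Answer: -245780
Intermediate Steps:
-222436 + (-1*(-316) - 91*260) = -222436 + (316 - 23660) = -222436 - 23344 = -245780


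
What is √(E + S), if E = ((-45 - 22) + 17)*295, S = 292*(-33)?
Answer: I*√24386 ≈ 156.16*I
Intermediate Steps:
S = -9636
E = -14750 (E = (-67 + 17)*295 = -50*295 = -14750)
√(E + S) = √(-14750 - 9636) = √(-24386) = I*√24386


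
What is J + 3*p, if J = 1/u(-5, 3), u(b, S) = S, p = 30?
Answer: 271/3 ≈ 90.333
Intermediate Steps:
J = ⅓ (J = 1/3 = ⅓ ≈ 0.33333)
J + 3*p = ⅓ + 3*30 = ⅓ + 90 = 271/3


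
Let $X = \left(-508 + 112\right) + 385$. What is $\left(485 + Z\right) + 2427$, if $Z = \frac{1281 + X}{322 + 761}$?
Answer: $\frac{3154966}{1083} \approx 2913.2$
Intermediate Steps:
$X = -11$ ($X = -396 + 385 = -11$)
$Z = \frac{1270}{1083}$ ($Z = \frac{1281 - 11}{322 + 761} = \frac{1270}{1083} \approx 1.1727$)
$\left(485 + Z\right) + 2427 = \left(485 + \frac{1270}{1083}\right) + 2427 = \frac{526525}{1083} + 2427 = \frac{3154966}{1083}$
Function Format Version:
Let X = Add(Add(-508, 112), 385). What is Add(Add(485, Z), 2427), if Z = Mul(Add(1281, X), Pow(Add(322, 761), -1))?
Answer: Rational(3154966, 1083) ≈ 2913.2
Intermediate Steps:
X = -11 (X = Add(-396, 385) = -11)
Z = Rational(1270, 1083) (Z = Mul(Add(1281, -11), Pow(Add(322, 761), -1)) = Mul(1270, Pow(1083, -1)) = Mul(1270, Rational(1, 1083)) = Rational(1270, 1083) ≈ 1.1727)
Add(Add(485, Z), 2427) = Add(Add(485, Rational(1270, 1083)), 2427) = Add(Rational(526525, 1083), 2427) = Rational(3154966, 1083)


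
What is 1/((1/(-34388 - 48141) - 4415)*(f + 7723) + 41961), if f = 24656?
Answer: -82529/11794328690775 ≈ -6.9973e-9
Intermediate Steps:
1/((1/(-34388 - 48141) - 4415)*(f + 7723) + 41961) = 1/((1/(-34388 - 48141) - 4415)*(24656 + 7723) + 41961) = 1/((1/(-82529) - 4415)*32379 + 41961) = 1/((-1/82529 - 4415)*32379 + 41961) = 1/(-364365536/82529*32379 + 41961) = 1/(-11797791690144/82529 + 41961) = 1/(-11794328690775/82529) = -82529/11794328690775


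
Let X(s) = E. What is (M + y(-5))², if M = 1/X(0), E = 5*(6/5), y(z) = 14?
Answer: 7225/36 ≈ 200.69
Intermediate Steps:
E = 6 (E = 5*(6*(⅕)) = 5*(6/5) = 6)
X(s) = 6
M = ⅙ (M = 1/6 = ⅙ ≈ 0.16667)
(M + y(-5))² = (⅙ + 14)² = (85/6)² = 7225/36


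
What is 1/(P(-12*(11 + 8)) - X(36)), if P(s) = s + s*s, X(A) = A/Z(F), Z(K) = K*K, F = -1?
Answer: 1/51720 ≈ 1.9335e-5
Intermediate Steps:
Z(K) = K**2
X(A) = A (X(A) = A/((-1)**2) = A/1 = A*1 = A)
P(s) = s + s**2
1/(P(-12*(11 + 8)) - X(36)) = 1/((-12*(11 + 8))*(1 - 12*(11 + 8)) - 1*36) = 1/((-12*19)*(1 - 12*19) - 36) = 1/(-228*(1 - 228) - 36) = 1/(-228*(-227) - 36) = 1/(51756 - 36) = 1/51720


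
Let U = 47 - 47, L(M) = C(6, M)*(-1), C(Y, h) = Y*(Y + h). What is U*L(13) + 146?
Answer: 146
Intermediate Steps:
L(M) = -36 - 6*M (L(M) = (6*(6 + M))*(-1) = (36 + 6*M)*(-1) = -36 - 6*M)
U = 0
U*L(13) + 146 = 0*(-36 - 6*13) + 146 = 0*(-36 - 78) + 146 = 0*(-114) + 146 = 0 + 146 = 146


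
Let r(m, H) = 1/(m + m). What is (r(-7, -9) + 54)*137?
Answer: 103435/14 ≈ 7388.2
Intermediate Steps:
r(m, H) = 1/(2*m)
(r(-7, -9) + 54)*137 = ((½)/(-7) + 54)*137 = ((½)*(-⅐) + 54)*137 = (-1/14 + 54)*137 = (755/14)*137 = 103435/14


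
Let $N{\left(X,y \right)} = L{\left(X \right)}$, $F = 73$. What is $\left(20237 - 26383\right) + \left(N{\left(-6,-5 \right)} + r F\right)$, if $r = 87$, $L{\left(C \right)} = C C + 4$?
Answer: $245$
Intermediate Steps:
$L{\left(C \right)} = 4 + C^{2}$ ($L{\left(C \right)} = C^{2} + 4 = 4 + C^{2}$)
$N{\left(X,y \right)} = 4 + X^{2}$
$\left(20237 - 26383\right) + \left(N{\left(-6,-5 \right)} + r F\right) = \left(20237 - 26383\right) + \left(\left(4 + \left(-6\right)^{2}\right) + 87 \cdot 73\right) = -6146 + \left(\left(4 + 36\right) + 6351\right) = -6146 + \left(40 + 6351\right) = -6146 + 6391 = 245$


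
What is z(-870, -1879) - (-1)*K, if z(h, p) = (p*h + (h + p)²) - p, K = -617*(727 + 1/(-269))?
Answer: 2352419336/269 ≈ 8.7451e+6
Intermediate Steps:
K = -120661754/269 (K = -617*(727 - 1/269) = -617*195562/269 = -120661754/269 ≈ -4.4856e+5)
z(h, p) = (h + p)² - p + h*p (z(h, p) = (h*p + (h + p)²) - p = ((h + p)² + h*p) - p = (h + p)² - p + h*p)
z(-870, -1879) - (-1)*K = ((-870 - 1879)² - 1*(-1879) - 870*(-1879)) - (-1)*(-120661754)/269 = ((-2749)² + 1879 + 1634730) - 1*120661754/269 = (7557001 + 1879 + 1634730) - 120661754/269 = 9193610 - 120661754/269 = 2352419336/269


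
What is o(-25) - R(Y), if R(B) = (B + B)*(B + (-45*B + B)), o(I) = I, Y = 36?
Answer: 111431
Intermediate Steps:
R(B) = -86*B² (R(B) = (2*B)*(B - 44*B) = (2*B)*(-43*B) = -86*B²)
o(-25) - R(Y) = -25 - (-86)*36² = -25 - (-86)*1296 = -25 - 1*(-111456) = -25 + 111456 = 111431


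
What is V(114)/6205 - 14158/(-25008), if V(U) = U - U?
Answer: 7079/12504 ≈ 0.56614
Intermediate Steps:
V(U) = 0
V(114)/6205 - 14158/(-25008) = 0/6205 - 14158/(-25008) = 0*(1/6205) - 14158*(-1/25008) = 0 + 7079/12504 = 7079/12504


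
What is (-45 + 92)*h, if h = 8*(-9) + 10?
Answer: -2914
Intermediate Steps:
h = -62 (h = -72 + 10 = -62)
(-45 + 92)*h = (-45 + 92)*(-62) = 47*(-62) = -2914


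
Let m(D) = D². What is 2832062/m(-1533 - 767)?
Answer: 1416031/2645000 ≈ 0.53536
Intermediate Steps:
2832062/m(-1533 - 767) = 2832062/((-1533 - 767)²) = 2832062/((-2300)²) = 2832062/5290000 = 2832062*(1/5290000) = 1416031/2645000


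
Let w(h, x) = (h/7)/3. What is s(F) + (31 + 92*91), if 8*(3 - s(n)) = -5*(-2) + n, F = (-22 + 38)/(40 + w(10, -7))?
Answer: 14287991/1700 ≈ 8404.7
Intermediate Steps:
w(h, x) = h/21 (w(h, x) = (h*(⅐))*(⅓) = (h/7)*(⅓) = h/21)
F = 168/425 (F = (-22 + 38)/(40 + (1/21)*10) = 16/(40 + 10/21) = 16/(850/21) = 16*(21/850) = 168/425 ≈ 0.39529)
s(n) = 7/4 - n/8 (s(n) = 3 - (-5*(-2) + n)/8 = 3 - (10 + n)/8 = 3 + (-5/4 - n/8) = 7/4 - n/8)
s(F) + (31 + 92*91) = (7/4 - ⅛*168/425) + (31 + 92*91) = (7/4 - 21/425) + (31 + 8372) = 2891/1700 + 8403 = 14287991/1700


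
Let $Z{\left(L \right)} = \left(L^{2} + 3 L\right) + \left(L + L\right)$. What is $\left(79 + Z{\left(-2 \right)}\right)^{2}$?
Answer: $5329$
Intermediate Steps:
$Z{\left(L \right)} = L^{2} + 5 L$ ($Z{\left(L \right)} = \left(L^{2} + 3 L\right) + 2 L = L^{2} + 5 L$)
$\left(79 + Z{\left(-2 \right)}\right)^{2} = \left(79 - 2 \left(5 - 2\right)\right)^{2} = \left(79 - 6\right)^{2} = 73^{2} = 5329$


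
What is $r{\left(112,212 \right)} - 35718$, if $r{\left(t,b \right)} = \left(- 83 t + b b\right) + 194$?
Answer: $124$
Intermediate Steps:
$r{\left(t,b \right)} = 194 + b^{2} - 83 t$ ($r{\left(t,b \right)} = \left(- 83 t + b^{2}\right) + 194 = \left(b^{2} - 83 t\right) + 194 = 194 + b^{2} - 83 t$)
$r{\left(112,212 \right)} - 35718 = \left(194 + 212^{2} - 9296\right) - 35718 = \left(194 + 44944 - 9296\right) - 35718 = 35842 - 35718 = 124$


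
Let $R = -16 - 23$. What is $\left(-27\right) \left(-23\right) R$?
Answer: $-24219$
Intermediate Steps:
$R = -39$
$\left(-27\right) \left(-23\right) R = \left(-27\right) \left(-23\right) \left(-39\right) = 621 \left(-39\right) = -24219$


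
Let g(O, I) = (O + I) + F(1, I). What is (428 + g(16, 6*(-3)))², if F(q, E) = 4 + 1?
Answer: 185761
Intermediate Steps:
F(q, E) = 5
g(O, I) = 5 + I + O (g(O, I) = (O + I) + 5 = (I + O) + 5 = 5 + I + O)
(428 + g(16, 6*(-3)))² = (428 + (5 + 6*(-3) + 16))² = (428 + (5 - 18 + 16))² = (428 + 3)² = 431² = 185761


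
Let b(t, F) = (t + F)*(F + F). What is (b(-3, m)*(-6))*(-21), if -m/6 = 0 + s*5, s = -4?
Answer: 3538080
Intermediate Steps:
m = 120 (m = -6*(0 - 4*5) = -6*(0 - 20) = -6*(-20) = 120)
b(t, F) = 2*F*(F + t) (b(t, F) = (F + t)*(2*F) = 2*F*(F + t))
(b(-3, m)*(-6))*(-21) = ((2*120*(120 - 3))*(-6))*(-21) = ((2*120*117)*(-6))*(-21) = (28080*(-6))*(-21) = -168480*(-21) = 3538080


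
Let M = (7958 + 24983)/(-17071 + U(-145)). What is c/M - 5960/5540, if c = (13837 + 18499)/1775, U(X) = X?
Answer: -171629093502/16196266175 ≈ -10.597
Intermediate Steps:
M = -32941/17216 (M = (7958 + 24983)/(-17071 - 145) = 32941/(-17216) = 32941*(-1/17216) = -32941/17216 ≈ -1.9134)
c = 32336/1775 (c = 32336*(1/1775) = 32336/1775 ≈ 18.217)
c/M - 5960/5540 = 32336/(1775*(-32941/17216)) - 5960/5540 = (32336/1775)*(-17216/32941) - 5960*1/5540 = -556696576/58470275 - 298/277 = -171629093502/16196266175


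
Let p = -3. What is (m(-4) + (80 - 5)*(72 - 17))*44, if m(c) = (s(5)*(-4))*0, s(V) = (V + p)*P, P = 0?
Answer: 181500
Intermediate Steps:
s(V) = 0 (s(V) = (V - 3)*0 = (-3 + V)*0 = 0)
m(c) = 0 (m(c) = (0*(-4))*0 = 0*0 = 0)
(m(-4) + (80 - 5)*(72 - 17))*44 = (0 + (80 - 5)*(72 - 17))*44 = (0 + 75*55)*44 = (0 + 4125)*44 = 4125*44 = 181500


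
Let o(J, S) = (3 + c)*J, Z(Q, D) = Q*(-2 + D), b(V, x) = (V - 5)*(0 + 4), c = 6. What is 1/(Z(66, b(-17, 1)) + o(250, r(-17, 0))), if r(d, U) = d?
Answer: -1/3690 ≈ -0.00027100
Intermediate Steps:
b(V, x) = -20 + 4*V (b(V, x) = (-5 + V)*4 = -20 + 4*V)
o(J, S) = 9*J (o(J, S) = (3 + 6)*J = 9*J)
1/(Z(66, b(-17, 1)) + o(250, r(-17, 0))) = 1/(66*(-2 + (-20 + 4*(-17))) + 9*250) = 1/(66*(-2 + (-20 - 68)) + 2250) = 1/(66*(-2 - 88) + 2250) = 1/(66*(-90) + 2250) = 1/(-5940 + 2250) = 1/(-3690) = -1/3690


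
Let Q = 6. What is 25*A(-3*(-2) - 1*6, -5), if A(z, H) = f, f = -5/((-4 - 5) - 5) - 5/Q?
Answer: -250/21 ≈ -11.905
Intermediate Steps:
f = -10/21 (f = -5/((-4 - 5) - 5) - 5/6 = -5/(-9 - 5) - 5*⅙ = -5/(-14) - ⅚ = -5*(-1/14) - ⅚ = 5/14 - ⅚ = -10/21 ≈ -0.47619)
A(z, H) = -10/21
25*A(-3*(-2) - 1*6, -5) = 25*(-10/21) = -250/21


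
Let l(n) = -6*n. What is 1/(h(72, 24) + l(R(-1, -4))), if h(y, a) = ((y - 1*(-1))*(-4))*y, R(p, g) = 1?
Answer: -1/21030 ≈ -4.7551e-5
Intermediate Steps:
h(y, a) = y*(-4 - 4*y) (h(y, a) = ((y + 1)*(-4))*y = ((1 + y)*(-4))*y = (-4 - 4*y)*y = y*(-4 - 4*y))
1/(h(72, 24) + l(R(-1, -4))) = 1/(-4*72*(1 + 72) - 6*1) = 1/(-4*72*73 - 6) = 1/(-21024 - 6) = 1/(-21030) = -1/21030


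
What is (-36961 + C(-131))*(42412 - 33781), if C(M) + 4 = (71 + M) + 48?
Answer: -319148487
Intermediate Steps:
C(M) = 115 + M (C(M) = -4 + ((71 + M) + 48) = -4 + (119 + M) = 115 + M)
(-36961 + C(-131))*(42412 - 33781) = (-36961 + (115 - 131))*(42412 - 33781) = (-36961 - 16)*8631 = -36977*8631 = -319148487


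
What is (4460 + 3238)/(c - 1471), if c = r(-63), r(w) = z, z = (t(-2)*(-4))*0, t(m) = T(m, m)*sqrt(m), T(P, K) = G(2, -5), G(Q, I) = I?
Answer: -7698/1471 ≈ -5.2332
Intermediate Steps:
T(P, K) = -5
t(m) = -5*sqrt(m)
z = 0 (z = (-5*I*sqrt(2)*(-4))*0 = (20*I*sqrt(2))*0 = 0)
r(w) = 0
c = 0
(4460 + 3238)/(c - 1471) = (4460 + 3238)/(0 - 1471) = 7698/(-1471) = 7698*(-1/1471) = -7698/1471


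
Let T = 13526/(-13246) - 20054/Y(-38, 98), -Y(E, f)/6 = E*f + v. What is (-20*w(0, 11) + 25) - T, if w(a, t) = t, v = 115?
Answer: -13843276273/71707221 ≈ -193.05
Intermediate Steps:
Y(E, f) = -690 - 6*E*f (Y(E, f) = -6*(E*f + 115) = -6*(115 + E*f) = -690 - 6*E*f)
T = -139631822/71707221 (T = 13526/(-13246) - 20054/(-690 - 6*(-38)*98) = 13526*(-1/13246) - 20054/(-690 + 22344) = -6763/6623 - 20054/21654 = -6763/6623 - 20054*1/21654 = -6763/6623 - 10027/10827 = -139631822/71707221 ≈ -1.9472)
(-20*w(0, 11) + 25) - T = (-20*11 + 25) - 1*(-139631822/71707221) = (-220 + 25) + 139631822/71707221 = -195 + 139631822/71707221 = -13843276273/71707221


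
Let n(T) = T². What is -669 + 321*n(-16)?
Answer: 81507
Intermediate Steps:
-669 + 321*n(-16) = -669 + 321*(-16)² = -669 + 321*256 = -669 + 82176 = 81507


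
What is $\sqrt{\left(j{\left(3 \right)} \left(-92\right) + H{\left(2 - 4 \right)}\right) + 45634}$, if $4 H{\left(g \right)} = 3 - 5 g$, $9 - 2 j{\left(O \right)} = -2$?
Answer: $\frac{5 \sqrt{7221}}{2} \approx 212.44$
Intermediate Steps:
$j{\left(O \right)} = \frac{11}{2}$ ($j{\left(O \right)} = \frac{9}{2} - -1 = \frac{9}{2} + 1 = \frac{11}{2}$)
$H{\left(g \right)} = \frac{3}{4} - \frac{5 g}{4}$ ($H{\left(g \right)} = \frac{3 - 5 g}{4} = \frac{3}{4} - \frac{5 g}{4}$)
$\sqrt{\left(j{\left(3 \right)} \left(-92\right) + H{\left(2 - 4 \right)}\right) + 45634} = \sqrt{\left(\frac{11}{2} \left(-92\right) - \left(- \frac{3}{4} + \frac{5 \left(2 - 4\right)}{4}\right)\right) + 45634} = \sqrt{\left(-506 + \left(\frac{3}{4} - - \frac{5}{2}\right)\right) + 45634} = \sqrt{\left(-506 + \left(\frac{3}{4} + \frac{5}{2}\right)\right) + 45634} = \sqrt{\left(-506 + \frac{13}{4}\right) + 45634} = \sqrt{- \frac{2011}{4} + 45634} = \sqrt{\frac{180525}{4}} = \frac{5 \sqrt{7221}}{2}$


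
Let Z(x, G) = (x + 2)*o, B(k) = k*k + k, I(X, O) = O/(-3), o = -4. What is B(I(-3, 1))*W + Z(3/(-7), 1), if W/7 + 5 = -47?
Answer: 4700/63 ≈ 74.603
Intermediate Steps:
I(X, O) = -O/3 (I(X, O) = O*(-1/3) = -O/3)
B(k) = k + k**2 (B(k) = k**2 + k = k + k**2)
W = -364 (W = -35 + 7*(-47) = -35 - 329 = -364)
Z(x, G) = -8 - 4*x (Z(x, G) = (x + 2)*(-4) = (2 + x)*(-4) = -8 - 4*x)
B(I(-3, 1))*W + Z(3/(-7), 1) = ((-1/3*1)*(1 - 1/3*1))*(-364) + (-8 - 12/(-7)) = -(1 - 1/3)/3*(-364) + (-8 - 12*(-1)/7) = -1/3*2/3*(-364) + (-8 - 4*(-3/7)) = -2/9*(-364) + (-8 + 12/7) = 728/9 - 44/7 = 4700/63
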